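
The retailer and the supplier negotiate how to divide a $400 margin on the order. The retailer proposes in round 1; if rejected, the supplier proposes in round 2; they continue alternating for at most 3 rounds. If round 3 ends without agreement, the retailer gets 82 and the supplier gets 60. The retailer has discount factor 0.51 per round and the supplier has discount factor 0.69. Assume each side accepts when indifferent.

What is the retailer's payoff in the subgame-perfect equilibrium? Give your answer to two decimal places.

243.65

Solve by backward induction from round 3.
Round 3 (the retailer proposes): the supplier gets 60 if talks fail, so the retailer offers 60 and keeps 340.
Round 2 (the supplier proposes): the retailer can get 340 next round, worth 0.51 × 340 = 173.4 now; the supplier offers that and keeps 226.6.
Round 1 (the retailer proposes): the supplier can get 226.6 next round, worth 0.69 × 226.6 = 156.354 now, so the retailer offers 156.354, keeping 243.646.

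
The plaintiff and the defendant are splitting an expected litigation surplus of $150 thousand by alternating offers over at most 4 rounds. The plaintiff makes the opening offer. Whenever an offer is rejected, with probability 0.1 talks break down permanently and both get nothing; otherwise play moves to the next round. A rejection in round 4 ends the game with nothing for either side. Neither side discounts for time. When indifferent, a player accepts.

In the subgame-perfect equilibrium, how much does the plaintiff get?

27.15

Round 4 (the defendant proposes): rejection yields 0 for the plaintiff; the defendant offers 0 and keeps 150.
Round 3 (the plaintiff proposes): rejecting gives the defendant an expected 0.9 × 150 = 135. The plaintiff offers 135 and keeps 150 − 135 = 15.
Round 2 (the defendant proposes): rejecting gives the plaintiff an expected 0.9 × 15 = 13.5. The defendant offers 13.5 and keeps 150 − 13.5 = 136.5.
Round 1 (the plaintiff proposes): rejecting gives the defendant an expected 0.9 × 136.5 = 122.85, so the plaintiff offers 122.85, keeping 27.15.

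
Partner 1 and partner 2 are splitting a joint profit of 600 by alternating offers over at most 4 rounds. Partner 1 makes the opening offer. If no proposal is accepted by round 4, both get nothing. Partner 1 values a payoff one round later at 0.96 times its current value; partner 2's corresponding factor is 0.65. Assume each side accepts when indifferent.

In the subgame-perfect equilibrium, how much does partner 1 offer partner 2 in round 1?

Round 4 (partner 2 proposes): partner 1 will accept anything ≥ 0, so partner 2 offers 0 and keeps 600.
Round 3 (partner 1 proposes): partner 2 can get 600 next round, worth 0.65 × 600 = 390 now. Partner 1 offers 390 and keeps 600 − 390 = 210.
Round 2 (partner 2 proposes): partner 1 can get 210 next round, worth 0.96 × 210 = 201.6 now, so partner 2 offers 201.6, keeping 398.4.
Round 1 (partner 1 proposes): partner 2 can get 398.4 next round, worth 0.65 × 398.4 = 258.96 now. Partner 1 offers 258.96 and keeps 600 − 258.96 = 341.04.

258.96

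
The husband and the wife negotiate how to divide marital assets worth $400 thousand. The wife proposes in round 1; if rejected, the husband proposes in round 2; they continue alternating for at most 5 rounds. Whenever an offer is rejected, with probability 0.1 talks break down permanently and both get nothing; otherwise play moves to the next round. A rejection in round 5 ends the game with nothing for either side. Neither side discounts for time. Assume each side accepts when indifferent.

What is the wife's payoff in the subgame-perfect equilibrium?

334.84

Round 5 (the wife proposes): the husband will accept anything ≥ 0, so the wife offers 0 and keeps 400.
Round 4 (the husband proposes): rejecting gives the wife an expected 0.9 × 400 = 360. The husband offers 360 and keeps 400 − 360 = 40.
Round 3 (the wife proposes): rejecting gives the husband an expected 0.9 × 40 = 36; the wife offers that and keeps 364.
Round 2 (the husband proposes): rejecting gives the wife an expected 0.9 × 364 = 327.6; the husband offers that and keeps 72.4.
Round 1 (the wife proposes): rejecting gives the husband an expected 0.9 × 72.4 = 65.16; the wife offers that and keeps 334.84.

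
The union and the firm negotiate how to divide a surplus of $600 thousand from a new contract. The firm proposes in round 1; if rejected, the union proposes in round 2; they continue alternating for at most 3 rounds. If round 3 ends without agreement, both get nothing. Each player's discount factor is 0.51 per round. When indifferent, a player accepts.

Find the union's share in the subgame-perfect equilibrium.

149.94

By backward induction:
Round 3 (the firm proposes): the union will accept anything ≥ 0, so the firm offers 0 and keeps 600.
Round 2 (the union proposes): the firm can get 600 next round, worth 0.51 × 600 = 306 now; the union offers that and keeps 294.
Round 1 (the firm proposes): the union can get 294 next round, worth 0.51 × 294 = 149.94 now; the firm offers that and keeps 450.06.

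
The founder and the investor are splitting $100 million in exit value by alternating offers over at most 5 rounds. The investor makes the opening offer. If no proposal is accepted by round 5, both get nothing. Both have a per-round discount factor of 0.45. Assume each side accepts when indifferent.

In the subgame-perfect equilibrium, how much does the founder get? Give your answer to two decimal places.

29.76

Round 5 (the investor proposes): rejection yields 0 for the founder; the investor offers 0 and keeps 100.
Round 4 (the founder proposes): the investor can get 100 next round, worth 0.45 × 100 = 45 now. The founder offers 45 and keeps 100 − 45 = 55.
Round 3 (the investor proposes): the founder can get 55 next round, worth 0.45 × 55 = 24.75 now, so the investor offers 24.75, keeping 75.25.
Round 2 (the founder proposes): the investor can get 75.25 next round, worth 0.45 × 75.25 = 33.8625 now, so the founder offers 33.8625, keeping 66.1375.
Round 1 (the investor proposes): the founder can get 66.1375 next round, worth 0.45 × 66.1375 = 29.761875 now, so the investor offers 29.761875, keeping 70.238125.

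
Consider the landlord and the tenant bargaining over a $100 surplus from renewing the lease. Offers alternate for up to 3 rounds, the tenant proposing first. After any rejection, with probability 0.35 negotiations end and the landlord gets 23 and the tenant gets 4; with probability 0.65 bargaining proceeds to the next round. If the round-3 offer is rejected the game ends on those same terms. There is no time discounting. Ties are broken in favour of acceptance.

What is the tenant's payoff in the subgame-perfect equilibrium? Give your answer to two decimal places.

60.39

Round 3 (the tenant proposes): the landlord gets 23 if talks fail, so the tenant offers 23 and keeps 77.
Round 2 (the landlord proposes): rejecting gives the tenant an expected 0.65 × 77 + 0.35 × 4 = 51.45. The landlord offers 51.45 and keeps 100 − 51.45 = 48.55.
Round 1 (the tenant proposes): rejecting gives the landlord an expected 0.65 × 48.55 + 0.35 × 23 = 39.6075. The tenant offers 39.6075 and keeps 100 − 39.6075 = 60.3925.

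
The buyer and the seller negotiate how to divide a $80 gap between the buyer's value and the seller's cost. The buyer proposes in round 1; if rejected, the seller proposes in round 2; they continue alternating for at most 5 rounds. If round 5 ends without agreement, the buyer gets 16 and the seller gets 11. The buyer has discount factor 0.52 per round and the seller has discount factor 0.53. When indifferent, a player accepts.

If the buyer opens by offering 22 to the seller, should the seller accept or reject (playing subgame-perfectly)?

Reject

Round 5 (the buyer proposes): the seller gets 11 if talks fail, so the buyer offers 11 and keeps 69.
Round 4 (the seller proposes): the buyer can get 69 next round, worth 0.52 × 69 = 35.88 now. The seller offers 35.88 and keeps 80 − 35.88 = 44.12.
Round 3 (the buyer proposes): the seller can get 44.12 next round, worth 0.53 × 44.12 = 23.3836 now; the buyer offers that and keeps 56.6164.
Round 2 (the seller proposes): the buyer can get 56.6164 next round, worth 0.52 × 56.6164 = 29.440528 now, so the seller offers 29.440528, keeping 50.559472.
So by rejecting in round 1, the seller gets 50.559472 next round, worth 0.53 × 50.559472 = 26.79652016 now.
Offer 22 < 26.79652016, so the seller rejects.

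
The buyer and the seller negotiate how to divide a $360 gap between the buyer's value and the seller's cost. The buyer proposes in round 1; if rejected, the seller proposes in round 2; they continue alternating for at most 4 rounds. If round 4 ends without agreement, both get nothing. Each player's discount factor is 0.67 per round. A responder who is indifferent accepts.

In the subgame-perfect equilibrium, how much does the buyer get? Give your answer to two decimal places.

172.13

Round 4 (the seller proposes): rejection yields 0 for the buyer; the seller offers 0 and keeps 360.
Round 3 (the buyer proposes): the seller can get 360 next round, worth 0.67 × 360 = 241.2 now; the buyer offers that and keeps 118.8.
Round 2 (the seller proposes): the buyer can get 118.8 next round, worth 0.67 × 118.8 = 79.596 now; the seller offers that and keeps 280.404.
Round 1 (the buyer proposes): the seller can get 280.404 next round, worth 0.67 × 280.404 = 187.87068 now; the buyer offers that and keeps 172.12932.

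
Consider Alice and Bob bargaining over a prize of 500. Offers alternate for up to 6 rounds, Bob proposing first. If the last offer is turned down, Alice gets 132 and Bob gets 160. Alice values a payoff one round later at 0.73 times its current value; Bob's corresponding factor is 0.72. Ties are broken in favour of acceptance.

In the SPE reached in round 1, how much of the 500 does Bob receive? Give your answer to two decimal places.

275.52

Solve by backward induction from round 6.
Round 6 (Alice proposes): Bob gets 160 if talks fail, so Alice offers 160 and keeps 340.
Round 5 (Bob proposes): Alice can get 340 next round, worth 0.73 × 340 = 248.2 now; Bob offers that and keeps 251.8.
Round 4 (Alice proposes): Bob can get 251.8 next round, worth 0.72 × 251.8 = 181.296 now; Alice offers that and keeps 318.704.
Round 3 (Bob proposes): Alice can get 318.704 next round, worth 0.73 × 318.704 = 232.65392 now; Bob offers that and keeps 267.34608.
Round 2 (Alice proposes): Bob can get 267.34608 next round, worth 0.72 × 267.34608 = 192.4891776 now; Alice offers that and keeps 307.5108224.
Round 1 (Bob proposes): Alice can get 307.5108224 next round, worth 0.73 × 307.5108224 = 224.482900352 now; Bob offers that and keeps 275.517099648.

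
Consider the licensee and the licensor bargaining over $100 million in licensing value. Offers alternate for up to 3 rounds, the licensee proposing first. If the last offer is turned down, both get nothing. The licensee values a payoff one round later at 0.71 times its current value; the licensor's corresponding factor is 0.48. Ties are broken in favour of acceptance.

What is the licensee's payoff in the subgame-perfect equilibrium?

Round 3 (the licensee proposes): rejection yields 0 for the licensor; the licensee offers 0 and keeps 100.
Round 2 (the licensor proposes): the licensee can get 100 next round, worth 0.71 × 100 = 71 now. The licensor offers 71 and keeps 100 − 71 = 29.
Round 1 (the licensee proposes): the licensor can get 29 next round, worth 0.48 × 29 = 13.92 now. The licensee offers 13.92 and keeps 100 − 13.92 = 86.08.

86.08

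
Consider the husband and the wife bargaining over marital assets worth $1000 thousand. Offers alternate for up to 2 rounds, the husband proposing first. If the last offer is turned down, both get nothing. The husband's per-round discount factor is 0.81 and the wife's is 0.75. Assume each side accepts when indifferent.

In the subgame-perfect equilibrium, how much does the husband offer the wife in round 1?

Solve by backward induction from round 2.
Round 2 (the wife proposes): the husband will accept anything ≥ 0, so the wife offers 0 and keeps 1000.
Round 1 (the husband proposes): the wife can get 1000 next round, worth 0.75 × 1000 = 750 now, so the husband offers 750, keeping 250.

750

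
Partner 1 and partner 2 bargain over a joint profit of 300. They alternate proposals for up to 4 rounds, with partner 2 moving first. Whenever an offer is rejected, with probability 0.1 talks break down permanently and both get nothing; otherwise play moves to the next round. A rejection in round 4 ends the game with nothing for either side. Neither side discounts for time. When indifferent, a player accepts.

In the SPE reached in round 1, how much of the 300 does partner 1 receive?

By backward induction:
Round 4 (partner 1 proposes): rejection yields 0 for partner 2; partner 1 offers 0 and keeps 300.
Round 3 (partner 2 proposes): rejecting gives partner 1 an expected 0.9 × 300 = 270; partner 2 offers that and keeps 30.
Round 2 (partner 1 proposes): rejecting gives partner 2 an expected 0.9 × 30 = 27; partner 1 offers that and keeps 273.
Round 1 (partner 2 proposes): rejecting gives partner 1 an expected 0.9 × 273 = 245.7, so partner 2 offers 245.7, keeping 54.3.

245.7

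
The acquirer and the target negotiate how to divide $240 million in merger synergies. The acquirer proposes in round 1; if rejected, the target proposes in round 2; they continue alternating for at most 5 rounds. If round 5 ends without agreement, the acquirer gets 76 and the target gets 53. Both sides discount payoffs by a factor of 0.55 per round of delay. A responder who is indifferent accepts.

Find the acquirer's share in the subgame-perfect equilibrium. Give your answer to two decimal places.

Round 5 (the acquirer proposes): the target gets 53 if talks fail, so the acquirer offers 53 and keeps 187.
Round 4 (the target proposes): the acquirer can get 187 next round, worth 0.55 × 187 = 102.85 now. The target offers 102.85 and keeps 240 − 102.85 = 137.15.
Round 3 (the acquirer proposes): the target can get 137.15 next round, worth 0.55 × 137.15 = 75.4325 now; the acquirer offers that and keeps 164.5675.
Round 2 (the target proposes): the acquirer can get 164.5675 next round, worth 0.55 × 164.5675 = 90.512125 now; the target offers that and keeps 149.487875.
Round 1 (the acquirer proposes): the target can get 149.487875 next round, worth 0.55 × 149.487875 = 82.21833125 now; the acquirer offers that and keeps 157.78166875.

157.78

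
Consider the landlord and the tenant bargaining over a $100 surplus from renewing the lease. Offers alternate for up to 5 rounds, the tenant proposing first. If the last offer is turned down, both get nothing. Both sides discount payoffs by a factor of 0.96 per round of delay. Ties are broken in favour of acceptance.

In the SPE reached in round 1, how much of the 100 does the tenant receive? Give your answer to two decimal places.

92.62

Work backward from the last round.
Round 5 (the tenant proposes): rejection yields 0 for the landlord; the tenant offers 0 and keeps 100.
Round 4 (the landlord proposes): the tenant can get 100 next round, worth 0.96 × 100 = 96 now; the landlord offers that and keeps 4.
Round 3 (the tenant proposes): the landlord can get 4 next round, worth 0.96 × 4 = 3.84 now; the tenant offers that and keeps 96.16.
Round 2 (the landlord proposes): the tenant can get 96.16 next round, worth 0.96 × 96.16 = 92.3136 now; the landlord offers that and keeps 7.6864.
Round 1 (the tenant proposes): the landlord can get 7.6864 next round, worth 0.96 × 7.6864 = 7.378944 now; the tenant offers that and keeps 92.621056.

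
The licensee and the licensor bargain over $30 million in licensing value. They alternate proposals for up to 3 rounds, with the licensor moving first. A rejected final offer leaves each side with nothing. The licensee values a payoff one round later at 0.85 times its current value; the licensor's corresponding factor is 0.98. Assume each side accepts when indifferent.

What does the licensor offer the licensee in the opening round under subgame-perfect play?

0.51

Round 3 (the licensor proposes): the licensee will accept anything ≥ 0, so the licensor offers 0 and keeps 30.
Round 2 (the licensee proposes): the licensor can get 30 next round, worth 0.98 × 30 = 29.4 now; the licensee offers that and keeps 0.6.
Round 1 (the licensor proposes): the licensee can get 0.6 next round, worth 0.85 × 0.6 = 0.51 now; the licensor offers that and keeps 29.49.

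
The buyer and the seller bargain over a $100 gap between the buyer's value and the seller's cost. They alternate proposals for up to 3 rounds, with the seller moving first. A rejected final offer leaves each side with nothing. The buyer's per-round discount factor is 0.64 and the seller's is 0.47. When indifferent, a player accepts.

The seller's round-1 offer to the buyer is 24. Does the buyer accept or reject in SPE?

Reject

Round 3 (the seller proposes): the buyer will accept anything ≥ 0, so the seller offers 0 and keeps 100.
Round 2 (the buyer proposes): the seller can get 100 next round, worth 0.47 × 100 = 47 now. The buyer offers 47 and keeps 100 − 47 = 53.
So by rejecting in round 1, the buyer gets 53 next round, worth 0.64 × 53 = 33.92 now.
Offer 24 < 33.92, so the buyer rejects.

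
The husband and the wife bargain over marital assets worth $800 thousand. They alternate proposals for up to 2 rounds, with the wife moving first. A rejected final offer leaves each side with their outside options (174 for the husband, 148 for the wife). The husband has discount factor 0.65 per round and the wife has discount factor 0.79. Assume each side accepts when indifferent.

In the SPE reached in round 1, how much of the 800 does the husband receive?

Round 2 (the husband proposes): the wife gets 148 if talks fail, so the husband offers 148 and keeps 652.
Round 1 (the wife proposes): the husband can get 652 next round, worth 0.65 × 652 = 423.8 now. The wife offers 423.8 and keeps 800 − 423.8 = 376.2.

423.8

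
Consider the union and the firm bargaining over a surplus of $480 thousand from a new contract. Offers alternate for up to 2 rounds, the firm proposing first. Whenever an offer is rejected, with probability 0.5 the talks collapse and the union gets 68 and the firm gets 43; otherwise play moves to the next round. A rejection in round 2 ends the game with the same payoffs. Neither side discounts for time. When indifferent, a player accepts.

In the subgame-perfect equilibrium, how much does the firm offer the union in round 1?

By backward induction:
Round 2 (the union proposes): the firm gets 43 if talks fail, so the union offers 43 and keeps 437.
Round 1 (the firm proposes): rejecting gives the union an expected 0.5 × 437 + 0.5 × 68 = 252.5; the firm offers that and keeps 227.5.

252.5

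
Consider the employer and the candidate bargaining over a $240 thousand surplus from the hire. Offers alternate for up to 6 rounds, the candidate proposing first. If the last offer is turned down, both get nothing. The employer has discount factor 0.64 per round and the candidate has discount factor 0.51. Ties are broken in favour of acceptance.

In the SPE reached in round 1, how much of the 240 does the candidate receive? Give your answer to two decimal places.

123.81

Work backward from the last round.
Round 6 (the employer proposes): rejection yields 0 for the candidate; the employer offers 0 and keeps 240.
Round 5 (the candidate proposes): the employer can get 240 next round, worth 0.64 × 240 = 153.6 now, so the candidate offers 153.6, keeping 86.4.
Round 4 (the employer proposes): the candidate can get 86.4 next round, worth 0.51 × 86.4 = 44.064 now, so the employer offers 44.064, keeping 195.936.
Round 3 (the candidate proposes): the employer can get 195.936 next round, worth 0.64 × 195.936 = 125.39904 now; the candidate offers that and keeps 114.60096.
Round 2 (the employer proposes): the candidate can get 114.60096 next round, worth 0.51 × 114.60096 = 58.4464896 now, so the employer offers 58.4464896, keeping 181.5535104.
Round 1 (the candidate proposes): the employer can get 181.5535104 next round, worth 0.64 × 181.5535104 = 116.194246656 now, so the candidate offers 116.194246656, keeping 123.805753344.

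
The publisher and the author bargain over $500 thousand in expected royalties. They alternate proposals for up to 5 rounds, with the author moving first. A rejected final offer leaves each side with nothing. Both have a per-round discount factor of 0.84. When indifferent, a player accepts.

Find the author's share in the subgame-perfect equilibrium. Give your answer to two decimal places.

385.38

Round 5 (the author proposes): the publisher will accept anything ≥ 0, so the author offers 0 and keeps 500.
Round 4 (the publisher proposes): the author can get 500 next round, worth 0.84 × 500 = 420 now. The publisher offers 420 and keeps 500 − 420 = 80.
Round 3 (the author proposes): the publisher can get 80 next round, worth 0.84 × 80 = 67.2 now. The author offers 67.2 and keeps 500 − 67.2 = 432.8.
Round 2 (the publisher proposes): the author can get 432.8 next round, worth 0.84 × 432.8 = 363.552 now; the publisher offers that and keeps 136.448.
Round 1 (the author proposes): the publisher can get 136.448 next round, worth 0.84 × 136.448 = 114.61632 now, so the author offers 114.61632, keeping 385.38368.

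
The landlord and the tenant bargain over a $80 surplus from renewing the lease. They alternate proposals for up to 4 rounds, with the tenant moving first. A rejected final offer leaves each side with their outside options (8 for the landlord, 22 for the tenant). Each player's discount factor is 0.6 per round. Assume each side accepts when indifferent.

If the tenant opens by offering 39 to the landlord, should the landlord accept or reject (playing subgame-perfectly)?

Accept

Work out the landlord's continuation value if the offer is rejected.
Round 4 (the landlord proposes): the tenant gets 22 if talks fail, so the landlord offers 22 and keeps 58.
Round 3 (the tenant proposes): the landlord can get 58 next round, worth 0.6 × 58 = 34.8 now; the tenant offers that and keeps 45.2.
Round 2 (the landlord proposes): the tenant can get 45.2 next round, worth 0.6 × 45.2 = 27.12 now; the landlord offers that and keeps 52.88.
So by rejecting in round 1, the landlord gets 52.88 next round, worth 0.6 × 52.88 = 31.728 now.
Offer 39 ≥ 31.728, so the landlord accepts.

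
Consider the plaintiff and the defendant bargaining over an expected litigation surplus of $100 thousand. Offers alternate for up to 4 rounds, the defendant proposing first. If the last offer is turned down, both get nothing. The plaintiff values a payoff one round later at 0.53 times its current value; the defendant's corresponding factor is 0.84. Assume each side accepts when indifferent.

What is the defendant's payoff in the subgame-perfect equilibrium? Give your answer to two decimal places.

67.92

Round 4 (the plaintiff proposes): rejection yields 0 for the defendant; the plaintiff offers 0 and keeps 100.
Round 3 (the defendant proposes): the plaintiff can get 100 next round, worth 0.53 × 100 = 53 now. The defendant offers 53 and keeps 100 − 53 = 47.
Round 2 (the plaintiff proposes): the defendant can get 47 next round, worth 0.84 × 47 = 39.48 now; the plaintiff offers that and keeps 60.52.
Round 1 (the defendant proposes): the plaintiff can get 60.52 next round, worth 0.53 × 60.52 = 32.0756 now. The defendant offers 32.0756 and keeps 100 − 32.0756 = 67.9244.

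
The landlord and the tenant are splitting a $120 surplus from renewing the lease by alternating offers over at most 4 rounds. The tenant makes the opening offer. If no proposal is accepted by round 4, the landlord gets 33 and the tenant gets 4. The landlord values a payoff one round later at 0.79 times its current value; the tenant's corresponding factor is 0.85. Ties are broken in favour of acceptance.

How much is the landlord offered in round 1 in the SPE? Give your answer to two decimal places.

75.76

Solve by backward induction from round 4.
Round 4 (the landlord proposes): the tenant gets 4 if talks fail, so the landlord offers 4 and keeps 116.
Round 3 (the tenant proposes): the landlord can get 116 next round, worth 0.79 × 116 = 91.64 now, so the tenant offers 91.64, keeping 28.36.
Round 2 (the landlord proposes): the tenant can get 28.36 next round, worth 0.85 × 28.36 = 24.106 now; the landlord offers that and keeps 95.894.
Round 1 (the tenant proposes): the landlord can get 95.894 next round, worth 0.79 × 95.894 = 75.75626 now. The tenant offers 75.75626 and keeps 120 − 75.75626 = 44.24374.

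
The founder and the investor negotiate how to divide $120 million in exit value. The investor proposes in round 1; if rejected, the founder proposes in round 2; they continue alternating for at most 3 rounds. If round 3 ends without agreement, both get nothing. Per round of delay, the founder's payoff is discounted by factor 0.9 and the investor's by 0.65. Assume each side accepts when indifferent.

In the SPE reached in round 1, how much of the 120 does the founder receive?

Round 3 (the investor proposes): the founder will accept anything ≥ 0, so the investor offers 0 and keeps 120.
Round 2 (the founder proposes): the investor can get 120 next round, worth 0.65 × 120 = 78 now, so the founder offers 78, keeping 42.
Round 1 (the investor proposes): the founder can get 42 next round, worth 0.9 × 42 = 37.8 now; the investor offers that and keeps 82.2.

37.8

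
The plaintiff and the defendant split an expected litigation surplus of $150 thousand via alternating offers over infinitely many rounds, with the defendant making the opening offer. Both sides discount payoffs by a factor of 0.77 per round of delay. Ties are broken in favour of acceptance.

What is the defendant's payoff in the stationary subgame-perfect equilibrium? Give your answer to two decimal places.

84.75

When the defendant proposes, the plaintiff accepts any offer worth at least 0.77 times what the plaintiff would get by proposing next round; and vice versa.
This gives x = 150 − 0.77y and y = 150 − 0.77x, where x and y are each side's share when it proposes.
Hence (1 − 0.77·0.77)x = 150(1 − 0.77), i.e. 0.4071·x = 34.5.
x ≈ 84.7458; the plaintiff's share is 150 − x ≈ 65.2542.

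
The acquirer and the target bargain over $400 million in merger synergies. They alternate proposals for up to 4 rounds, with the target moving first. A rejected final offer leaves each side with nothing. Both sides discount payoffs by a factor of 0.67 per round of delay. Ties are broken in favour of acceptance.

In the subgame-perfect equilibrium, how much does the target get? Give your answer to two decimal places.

Round 4 (the acquirer proposes): rejection yields 0 for the target; the acquirer offers 0 and keeps 400.
Round 3 (the target proposes): the acquirer can get 400 next round, worth 0.67 × 400 = 268 now; the target offers that and keeps 132.
Round 2 (the acquirer proposes): the target can get 132 next round, worth 0.67 × 132 = 88.44 now. The acquirer offers 88.44 and keeps 400 − 88.44 = 311.56.
Round 1 (the target proposes): the acquirer can get 311.56 next round, worth 0.67 × 311.56 = 208.7452 now. The target offers 208.7452 and keeps 400 − 208.7452 = 191.2548.

191.25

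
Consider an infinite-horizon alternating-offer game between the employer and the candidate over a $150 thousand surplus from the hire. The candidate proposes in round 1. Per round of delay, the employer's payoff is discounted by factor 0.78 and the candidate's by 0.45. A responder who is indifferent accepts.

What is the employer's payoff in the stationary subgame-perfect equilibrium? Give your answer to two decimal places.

When the candidate proposes, the employer accepts any offer worth at least 0.78 times what the employer would get by proposing next round; and vice versa.
This gives x = 150 − 0.78y and y = 150 − 0.45x, where x and y are each side's share when it proposes.
Hence (1 − 0.78·0.45)x = 150(1 − 0.78), i.e. 0.649·x = 33.
x ≈ 50.8475; the employer's share is 150 − x ≈ 99.1525.

99.15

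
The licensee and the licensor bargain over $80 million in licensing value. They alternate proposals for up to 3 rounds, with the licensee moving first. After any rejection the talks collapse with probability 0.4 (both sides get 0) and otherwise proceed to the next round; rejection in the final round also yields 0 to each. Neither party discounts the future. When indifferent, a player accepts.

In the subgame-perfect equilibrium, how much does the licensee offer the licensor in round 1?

By backward induction:
Round 3 (the licensee proposes): the licensor will accept anything ≥ 0, so the licensee offers 0 and keeps 80.
Round 2 (the licensor proposes): rejecting gives the licensee an expected 0.6 × 80 = 48. The licensor offers 48 and keeps 80 − 48 = 32.
Round 1 (the licensee proposes): rejecting gives the licensor an expected 0.6 × 32 = 19.2, so the licensee offers 19.2, keeping 60.8.

19.2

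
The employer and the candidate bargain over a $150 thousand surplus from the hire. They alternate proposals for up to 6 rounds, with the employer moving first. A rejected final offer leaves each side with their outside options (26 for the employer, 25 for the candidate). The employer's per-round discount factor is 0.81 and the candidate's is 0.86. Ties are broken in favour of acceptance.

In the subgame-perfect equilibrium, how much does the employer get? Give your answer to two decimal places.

Work backward from the last round.
Round 6 (the candidate proposes): the employer gets 26 if talks fail, so the candidate offers 26 and keeps 124.
Round 5 (the employer proposes): the candidate can get 124 next round, worth 0.86 × 124 = 106.64 now. The employer offers 106.64 and keeps 150 − 106.64 = 43.36.
Round 4 (the candidate proposes): the employer can get 43.36 next round, worth 0.81 × 43.36 = 35.1216 now, so the candidate offers 35.1216, keeping 114.8784.
Round 3 (the employer proposes): the candidate can get 114.8784 next round, worth 0.86 × 114.8784 = 98.795424 now; the employer offers that and keeps 51.204576.
Round 2 (the candidate proposes): the employer can get 51.204576 next round, worth 0.81 × 51.204576 = 41.47570656 now. The candidate offers 41.47570656 and keeps 150 − 41.47570656 = 108.52429344.
Round 1 (the employer proposes): the candidate can get 108.52429344 next round, worth 0.86 × 108.52429344 = 93.3308923584 now, so the employer offers 93.3308923584, keeping 56.6691076416.

56.67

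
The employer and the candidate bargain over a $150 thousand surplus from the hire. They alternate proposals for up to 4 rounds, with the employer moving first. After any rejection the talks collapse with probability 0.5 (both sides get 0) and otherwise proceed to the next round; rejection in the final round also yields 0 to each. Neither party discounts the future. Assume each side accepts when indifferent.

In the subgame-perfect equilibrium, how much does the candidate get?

56.25

Round 4 (the candidate proposes): the employer will accept anything ≥ 0, so the candidate offers 0 and keeps 150.
Round 3 (the employer proposes): rejecting gives the candidate an expected 0.5 × 150 = 75. The employer offers 75 and keeps 150 − 75 = 75.
Round 2 (the candidate proposes): rejecting gives the employer an expected 0.5 × 75 = 37.5. The candidate offers 37.5 and keeps 150 − 37.5 = 112.5.
Round 1 (the employer proposes): rejecting gives the candidate an expected 0.5 × 112.5 = 56.25, so the employer offers 56.25, keeping 93.75.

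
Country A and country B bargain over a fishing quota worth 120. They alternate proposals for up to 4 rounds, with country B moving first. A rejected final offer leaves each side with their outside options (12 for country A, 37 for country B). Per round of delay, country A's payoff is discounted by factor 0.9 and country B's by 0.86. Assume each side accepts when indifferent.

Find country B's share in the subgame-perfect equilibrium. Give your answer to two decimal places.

By backward induction:
Round 4 (country A proposes): country B gets 37 if talks fail, so country A offers 37 and keeps 83.
Round 3 (country B proposes): country A can get 83 next round, worth 0.9 × 83 = 74.7 now. Country B offers 74.7 and keeps 120 − 74.7 = 45.3.
Round 2 (country A proposes): country B can get 45.3 next round, worth 0.86 × 45.3 = 38.958 now, so country A offers 38.958, keeping 81.042.
Round 1 (country B proposes): country A can get 81.042 next round, worth 0.9 × 81.042 = 72.9378 now, so country B offers 72.9378, keeping 47.0622.

47.06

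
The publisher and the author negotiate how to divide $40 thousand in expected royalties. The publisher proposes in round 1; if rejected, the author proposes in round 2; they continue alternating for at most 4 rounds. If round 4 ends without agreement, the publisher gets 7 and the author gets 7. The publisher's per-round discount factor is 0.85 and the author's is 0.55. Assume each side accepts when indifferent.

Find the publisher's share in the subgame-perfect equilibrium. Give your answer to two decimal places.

28.21

By backward induction:
Round 4 (the author proposes): the publisher gets 7 if talks fail, so the author offers 7 and keeps 33.
Round 3 (the publisher proposes): the author can get 33 next round, worth 0.55 × 33 = 18.15 now. The publisher offers 18.15 and keeps 40 − 18.15 = 21.85.
Round 2 (the author proposes): the publisher can get 21.85 next round, worth 0.85 × 21.85 = 18.5725 now. The author offers 18.5725 and keeps 40 − 18.5725 = 21.4275.
Round 1 (the publisher proposes): the author can get 21.4275 next round, worth 0.55 × 21.4275 = 11.785125 now. The publisher offers 11.785125 and keeps 40 − 11.785125 = 28.214875.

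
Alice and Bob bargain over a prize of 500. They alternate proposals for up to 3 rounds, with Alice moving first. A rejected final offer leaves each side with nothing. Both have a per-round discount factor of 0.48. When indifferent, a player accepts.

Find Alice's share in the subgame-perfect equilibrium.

375.2

Work backward from the last round.
Round 3 (Alice proposes): Bob will accept anything ≥ 0, so Alice offers 0 and keeps 500.
Round 2 (Bob proposes): Alice can get 500 next round, worth 0.48 × 500 = 240 now; Bob offers that and keeps 260.
Round 1 (Alice proposes): Bob can get 260 next round, worth 0.48 × 260 = 124.8 now. Alice offers 124.8 and keeps 500 − 124.8 = 375.2.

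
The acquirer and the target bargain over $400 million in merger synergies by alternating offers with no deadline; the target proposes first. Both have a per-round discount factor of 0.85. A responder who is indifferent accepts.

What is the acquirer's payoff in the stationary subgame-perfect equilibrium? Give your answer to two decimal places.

183.78

In a stationary SPE each proposer offers the other exactly their discounted continuation value.
If the target keeps x when proposing and the acquirer keeps y when proposing, then x = 400 − 0.85y and y = 400 − 0.85x.
Solving: x = 400(1 − 0.85) / (1 − 0.85·0.85) = 60 / 0.2775 ≈ 216.2162.
The acquirer gets 400 − 216.2162 ≈ 183.7838.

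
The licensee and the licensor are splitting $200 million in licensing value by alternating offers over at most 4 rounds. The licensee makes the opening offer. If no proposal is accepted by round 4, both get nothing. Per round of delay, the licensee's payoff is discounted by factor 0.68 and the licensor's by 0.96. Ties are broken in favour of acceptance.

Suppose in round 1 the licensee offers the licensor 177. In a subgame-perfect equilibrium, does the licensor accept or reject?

Reject

Round 4 (the licensor proposes): the licensee will accept anything ≥ 0, so the licensor offers 0 and keeps 200.
Round 3 (the licensee proposes): the licensor can get 200 next round, worth 0.96 × 200 = 192 now; the licensee offers that and keeps 8.
Round 2 (the licensor proposes): the licensee can get 8 next round, worth 0.68 × 8 = 5.44 now; the licensor offers that and keeps 194.56.
So by rejecting in round 1, the licensor gets 194.56 next round, worth 0.96 × 194.56 = 186.7776 now.
Offer 177 < 186.7776, so the licensor rejects.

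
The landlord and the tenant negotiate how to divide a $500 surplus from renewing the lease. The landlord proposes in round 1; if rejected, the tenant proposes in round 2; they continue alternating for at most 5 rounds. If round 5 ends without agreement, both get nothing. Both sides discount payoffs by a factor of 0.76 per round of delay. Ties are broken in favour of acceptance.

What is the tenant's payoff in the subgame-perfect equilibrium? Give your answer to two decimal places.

Round 5 (the landlord proposes): rejection yields 0 for the tenant; the landlord offers 0 and keeps 500.
Round 4 (the tenant proposes): the landlord can get 500 next round, worth 0.76 × 500 = 380 now; the tenant offers that and keeps 120.
Round 3 (the landlord proposes): the tenant can get 120 next round, worth 0.76 × 120 = 91.2 now, so the landlord offers 91.2, keeping 408.8.
Round 2 (the tenant proposes): the landlord can get 408.8 next round, worth 0.76 × 408.8 = 310.688 now, so the tenant offers 310.688, keeping 189.312.
Round 1 (the landlord proposes): the tenant can get 189.312 next round, worth 0.76 × 189.312 = 143.87712 now, so the landlord offers 143.87712, keeping 356.12288.

143.88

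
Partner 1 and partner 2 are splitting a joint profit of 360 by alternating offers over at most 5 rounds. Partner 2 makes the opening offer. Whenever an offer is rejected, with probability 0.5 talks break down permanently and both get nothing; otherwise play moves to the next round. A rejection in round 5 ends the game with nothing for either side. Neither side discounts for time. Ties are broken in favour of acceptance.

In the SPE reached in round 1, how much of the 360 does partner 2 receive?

247.5

Round 5 (partner 2 proposes): partner 1 will accept anything ≥ 0, so partner 2 offers 0 and keeps 360.
Round 4 (partner 1 proposes): rejecting gives partner 2 an expected 0.5 × 360 = 180; partner 1 offers that and keeps 180.
Round 3 (partner 2 proposes): rejecting gives partner 1 an expected 0.5 × 180 = 90, so partner 2 offers 90, keeping 270.
Round 2 (partner 1 proposes): rejecting gives partner 2 an expected 0.5 × 270 = 135. Partner 1 offers 135 and keeps 360 − 135 = 225.
Round 1 (partner 2 proposes): rejecting gives partner 1 an expected 0.5 × 225 = 112.5. Partner 2 offers 112.5 and keeps 360 − 112.5 = 247.5.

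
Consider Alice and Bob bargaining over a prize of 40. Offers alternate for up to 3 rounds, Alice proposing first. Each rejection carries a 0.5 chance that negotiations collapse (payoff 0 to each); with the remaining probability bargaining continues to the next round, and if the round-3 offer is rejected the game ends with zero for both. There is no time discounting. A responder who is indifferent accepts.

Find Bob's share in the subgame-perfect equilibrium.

Round 3 (Alice proposes): rejection yields 0 for Bob; Alice offers 0 and keeps 40.
Round 2 (Bob proposes): rejecting gives Alice an expected 0.5 × 40 = 20; Bob offers that and keeps 20.
Round 1 (Alice proposes): rejecting gives Bob an expected 0.5 × 20 = 10; Alice offers that and keeps 30.

10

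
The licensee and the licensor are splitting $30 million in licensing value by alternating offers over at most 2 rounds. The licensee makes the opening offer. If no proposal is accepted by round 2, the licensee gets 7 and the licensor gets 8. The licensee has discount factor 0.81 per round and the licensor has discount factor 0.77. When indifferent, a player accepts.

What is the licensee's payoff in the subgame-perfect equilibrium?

12.29

Round 2 (the licensor proposes): the licensee gets 7 if talks fail, so the licensor offers 7 and keeps 23.
Round 1 (the licensee proposes): the licensor can get 23 next round, worth 0.77 × 23 = 17.71 now; the licensee offers that and keeps 12.29.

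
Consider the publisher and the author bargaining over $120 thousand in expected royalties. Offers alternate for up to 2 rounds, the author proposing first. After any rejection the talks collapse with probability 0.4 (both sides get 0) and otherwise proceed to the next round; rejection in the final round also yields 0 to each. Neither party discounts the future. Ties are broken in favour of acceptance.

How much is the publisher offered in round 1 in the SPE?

By backward induction:
Round 2 (the publisher proposes): rejection yields 0 for the author; the publisher offers 0 and keeps 120.
Round 1 (the author proposes): rejecting gives the publisher an expected 0.6 × 120 = 72, so the author offers 72, keeping 48.

72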